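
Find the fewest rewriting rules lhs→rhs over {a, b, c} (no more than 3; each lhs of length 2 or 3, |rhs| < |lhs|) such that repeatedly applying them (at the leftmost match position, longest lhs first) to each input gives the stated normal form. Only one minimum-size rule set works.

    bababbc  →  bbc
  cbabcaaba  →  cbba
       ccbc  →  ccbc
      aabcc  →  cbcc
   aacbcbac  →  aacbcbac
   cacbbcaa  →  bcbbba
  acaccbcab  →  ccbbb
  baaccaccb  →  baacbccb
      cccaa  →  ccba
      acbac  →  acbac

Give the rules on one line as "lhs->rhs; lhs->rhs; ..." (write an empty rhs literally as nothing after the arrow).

aab->cb; ab->; ca->b

  | bababbc => babbc => bbc
  | cbabcaaba => cbcaaba => cbbaba => cbba
  | ccbc
  | aabcc => cbcc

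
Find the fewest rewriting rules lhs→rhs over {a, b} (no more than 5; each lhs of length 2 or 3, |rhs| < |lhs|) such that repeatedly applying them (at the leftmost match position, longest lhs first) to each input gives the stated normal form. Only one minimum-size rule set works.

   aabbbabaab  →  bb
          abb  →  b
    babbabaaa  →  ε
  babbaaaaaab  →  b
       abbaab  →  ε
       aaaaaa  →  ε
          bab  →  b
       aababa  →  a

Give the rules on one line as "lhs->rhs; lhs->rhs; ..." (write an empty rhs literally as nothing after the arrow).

aa->b; ab->; ba->; bba->a

  | aabbbabaab => bbbbabaab => bbabaab => abaab => aab => bb
  | abb => b
  | babbabaaa => bbabaaa => abaaa => aaa => ba => ε
  | babbaaaaaab => bbaaaaaab => aaaaaab => baaaab => aaab => bab => b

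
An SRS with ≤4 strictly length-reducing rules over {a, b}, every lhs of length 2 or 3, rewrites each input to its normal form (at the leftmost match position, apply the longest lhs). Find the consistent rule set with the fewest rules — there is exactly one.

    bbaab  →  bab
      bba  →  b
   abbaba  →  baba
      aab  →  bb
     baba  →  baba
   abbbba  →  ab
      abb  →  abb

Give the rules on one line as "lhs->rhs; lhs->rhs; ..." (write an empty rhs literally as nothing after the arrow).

aa->b; baa->ab; bba->aa

  | bbaab => aaab => bab
  | bba => aa => b
  | abbaba => aaaba => baba
  | aab => bb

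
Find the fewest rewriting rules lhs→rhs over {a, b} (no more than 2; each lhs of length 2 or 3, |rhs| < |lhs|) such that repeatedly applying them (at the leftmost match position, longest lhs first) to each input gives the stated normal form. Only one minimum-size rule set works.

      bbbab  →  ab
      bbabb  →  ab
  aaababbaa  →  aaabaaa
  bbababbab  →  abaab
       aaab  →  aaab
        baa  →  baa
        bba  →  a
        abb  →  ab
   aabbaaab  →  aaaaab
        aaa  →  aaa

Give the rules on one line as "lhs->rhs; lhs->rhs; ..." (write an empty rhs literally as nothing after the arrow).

  | bbbab => bbab => ab
  | bbabb => abb => ab
  | aaababbaa => aaabaaa
  | bbababbab => ababbab => abaab

bb->b; bba->a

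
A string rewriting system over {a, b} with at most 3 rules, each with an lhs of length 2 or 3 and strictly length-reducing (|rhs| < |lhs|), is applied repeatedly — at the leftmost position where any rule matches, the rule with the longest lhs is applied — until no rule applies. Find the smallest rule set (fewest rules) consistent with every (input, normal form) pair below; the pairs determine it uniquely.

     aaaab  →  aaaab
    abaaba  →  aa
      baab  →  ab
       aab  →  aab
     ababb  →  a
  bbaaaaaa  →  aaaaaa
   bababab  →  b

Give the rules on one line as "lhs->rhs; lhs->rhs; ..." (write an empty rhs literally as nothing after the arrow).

  | aaaab
  | abaaba => aaba => aa
  | baab => ab
  | aab

ba->; bb->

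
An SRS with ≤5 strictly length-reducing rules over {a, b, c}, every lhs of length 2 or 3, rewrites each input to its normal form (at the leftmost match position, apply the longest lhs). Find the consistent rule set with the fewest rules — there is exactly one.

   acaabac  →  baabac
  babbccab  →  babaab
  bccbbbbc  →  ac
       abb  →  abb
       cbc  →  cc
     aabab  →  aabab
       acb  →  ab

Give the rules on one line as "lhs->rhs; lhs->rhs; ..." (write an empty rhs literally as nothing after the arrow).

aca->ba; acb->ab; bc->c; bcc->a

  | acaabac => baabac
  | babbccab => babaab
  | bccbbbbc => abbbbc => abbbc => abbc => abc => ac
  | abb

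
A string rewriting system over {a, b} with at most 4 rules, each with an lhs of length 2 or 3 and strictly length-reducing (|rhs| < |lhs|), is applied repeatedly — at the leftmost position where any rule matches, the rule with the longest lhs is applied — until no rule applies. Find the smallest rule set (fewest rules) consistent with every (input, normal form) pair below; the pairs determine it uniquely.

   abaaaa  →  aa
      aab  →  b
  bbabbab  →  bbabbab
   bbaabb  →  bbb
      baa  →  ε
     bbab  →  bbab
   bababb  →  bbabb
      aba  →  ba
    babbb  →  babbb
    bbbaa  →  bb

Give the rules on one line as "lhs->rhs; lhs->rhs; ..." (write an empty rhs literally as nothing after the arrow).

  | abaaaa => baaaa => aa
  | aab => b
  | bbabbab
  | bbaabb => bbb

aab->b; aba->ba; baa->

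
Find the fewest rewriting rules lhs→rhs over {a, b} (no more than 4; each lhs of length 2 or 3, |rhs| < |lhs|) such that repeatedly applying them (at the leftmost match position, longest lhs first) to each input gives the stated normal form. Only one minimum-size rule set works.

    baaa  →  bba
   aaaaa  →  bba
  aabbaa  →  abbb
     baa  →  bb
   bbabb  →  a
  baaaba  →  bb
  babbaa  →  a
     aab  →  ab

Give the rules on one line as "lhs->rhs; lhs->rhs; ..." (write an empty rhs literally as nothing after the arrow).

aa->b; aab->ab; aba->; bab->a

  | baaa => bba
  | aaaaa => baaa => bba
  | aabbaa => abbaa => abbb
  | baa => bb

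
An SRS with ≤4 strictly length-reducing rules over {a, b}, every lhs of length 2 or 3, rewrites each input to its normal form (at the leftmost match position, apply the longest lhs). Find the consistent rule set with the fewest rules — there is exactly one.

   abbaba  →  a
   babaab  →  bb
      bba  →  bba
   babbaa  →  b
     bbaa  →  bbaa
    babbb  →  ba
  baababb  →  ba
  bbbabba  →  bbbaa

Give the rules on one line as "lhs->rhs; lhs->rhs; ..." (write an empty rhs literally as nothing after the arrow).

aaa->; aab->; ab->a

  | abbaba => ababa => aaba => a
  | babaab => baaab => bb
  | bba
  | babbaa => babaa => baaa => b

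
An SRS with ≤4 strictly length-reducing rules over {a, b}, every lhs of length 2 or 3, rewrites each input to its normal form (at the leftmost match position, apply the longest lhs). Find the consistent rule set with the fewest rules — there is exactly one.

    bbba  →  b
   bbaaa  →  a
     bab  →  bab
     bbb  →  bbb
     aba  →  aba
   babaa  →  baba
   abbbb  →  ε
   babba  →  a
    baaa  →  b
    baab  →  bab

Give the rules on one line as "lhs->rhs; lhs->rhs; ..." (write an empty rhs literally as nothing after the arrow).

aa->a; aaa->; abb->ba; bba->

  | bbba => b
  | bbaaa => aa => a
  | bab
  | bbb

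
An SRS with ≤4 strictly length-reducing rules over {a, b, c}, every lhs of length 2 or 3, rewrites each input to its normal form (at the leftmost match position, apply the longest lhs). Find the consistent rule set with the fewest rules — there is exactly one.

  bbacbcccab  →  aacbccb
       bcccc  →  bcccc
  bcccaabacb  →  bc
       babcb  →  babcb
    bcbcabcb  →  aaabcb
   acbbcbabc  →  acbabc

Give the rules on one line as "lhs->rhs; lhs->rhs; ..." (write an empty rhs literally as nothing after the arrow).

bac->cb; bb->a; bca->aa; ca->

  | bbacbcccab => aacbcccab => aacbccb
  | bcccc
  | bcccaabacb => bccabacb => bcbacb => bccbb => bcca => bc
  | babcb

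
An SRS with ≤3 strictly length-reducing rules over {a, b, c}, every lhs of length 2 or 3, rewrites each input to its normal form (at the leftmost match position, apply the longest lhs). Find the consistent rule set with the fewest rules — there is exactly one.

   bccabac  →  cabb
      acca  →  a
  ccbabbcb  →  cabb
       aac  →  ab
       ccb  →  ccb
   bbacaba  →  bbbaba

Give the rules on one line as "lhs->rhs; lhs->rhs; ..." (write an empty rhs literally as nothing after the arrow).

  | bccabac => cabac => cabb
  | acca => bca => a
  | ccbabbcb => cabbcb => cabb
  | aac => ab

ac->b; bc->; cba->a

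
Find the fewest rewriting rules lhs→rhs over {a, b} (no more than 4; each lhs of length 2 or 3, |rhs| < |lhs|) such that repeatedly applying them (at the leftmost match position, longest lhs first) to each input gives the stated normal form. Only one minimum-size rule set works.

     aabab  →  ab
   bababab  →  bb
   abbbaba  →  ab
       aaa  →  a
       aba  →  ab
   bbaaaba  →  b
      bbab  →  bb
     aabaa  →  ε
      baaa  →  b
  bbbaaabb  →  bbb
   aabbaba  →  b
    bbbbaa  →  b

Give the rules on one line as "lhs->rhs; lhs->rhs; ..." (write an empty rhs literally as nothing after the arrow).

  | aabab => ab
  | bababab => bbabab => babab => bbab => bab => bb
  | abbbaba => abbaba => ababa => abba => aba => ab
  | aaa => a

aa->; aab->; ba->b; bba->ba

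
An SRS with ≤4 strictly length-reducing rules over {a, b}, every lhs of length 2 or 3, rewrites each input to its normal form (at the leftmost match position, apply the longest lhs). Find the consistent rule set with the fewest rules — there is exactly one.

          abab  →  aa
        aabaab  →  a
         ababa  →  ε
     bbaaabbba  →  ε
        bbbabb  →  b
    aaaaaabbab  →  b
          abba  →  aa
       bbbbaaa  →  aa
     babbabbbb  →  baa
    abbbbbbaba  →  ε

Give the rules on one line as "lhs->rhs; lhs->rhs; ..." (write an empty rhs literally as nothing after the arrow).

aaa->; ab->a; bb->b; bba->

  | abab => aab => aa
  | aabaab => aaaab => ab => a
  | ababa => aaba => aaa => ε
  | bbaaabbba => aabbba => aabba => aaba => aaa => ε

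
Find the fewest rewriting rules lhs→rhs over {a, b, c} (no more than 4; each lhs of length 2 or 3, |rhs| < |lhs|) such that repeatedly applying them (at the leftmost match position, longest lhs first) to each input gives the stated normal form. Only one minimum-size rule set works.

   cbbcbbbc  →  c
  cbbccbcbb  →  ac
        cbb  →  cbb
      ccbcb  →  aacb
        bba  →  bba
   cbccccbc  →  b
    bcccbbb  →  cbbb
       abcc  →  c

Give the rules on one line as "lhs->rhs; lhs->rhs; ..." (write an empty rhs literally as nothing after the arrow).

ab->c; bc->c; cc->b; ccb->aa

  | cbbcbbbc => cbcbbbc => ccbbbc => aabbc => acbc => acc => ab => c
  | cbbccbcbb => cbccbcbb => cccbcbb => bcbcbb => cbcbb => ccbb => aab => ac
  | cbb
  | ccbcb => aacb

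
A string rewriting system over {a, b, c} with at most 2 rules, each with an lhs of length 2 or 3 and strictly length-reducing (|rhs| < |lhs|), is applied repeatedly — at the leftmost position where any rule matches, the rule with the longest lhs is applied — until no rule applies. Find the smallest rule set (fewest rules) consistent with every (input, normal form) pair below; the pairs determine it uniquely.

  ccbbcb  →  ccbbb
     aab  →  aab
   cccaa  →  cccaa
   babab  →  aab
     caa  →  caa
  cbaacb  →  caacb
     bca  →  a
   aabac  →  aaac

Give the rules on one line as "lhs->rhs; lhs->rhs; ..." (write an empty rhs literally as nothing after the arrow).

ba->a; bc->b

  | ccbbcb => ccbbb
  | aab
  | cccaa
  | babab => abab => aab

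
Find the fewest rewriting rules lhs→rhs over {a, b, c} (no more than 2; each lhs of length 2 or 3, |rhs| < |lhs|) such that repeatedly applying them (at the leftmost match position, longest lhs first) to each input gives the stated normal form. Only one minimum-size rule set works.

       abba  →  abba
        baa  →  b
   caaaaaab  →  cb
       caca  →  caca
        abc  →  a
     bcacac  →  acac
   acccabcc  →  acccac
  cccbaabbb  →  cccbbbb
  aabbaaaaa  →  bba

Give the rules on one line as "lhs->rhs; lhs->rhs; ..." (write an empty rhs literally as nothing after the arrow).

aa->; bc->

  | abba
  | baa => b
  | caaaaaab => caaaab => caab => cb
  | caca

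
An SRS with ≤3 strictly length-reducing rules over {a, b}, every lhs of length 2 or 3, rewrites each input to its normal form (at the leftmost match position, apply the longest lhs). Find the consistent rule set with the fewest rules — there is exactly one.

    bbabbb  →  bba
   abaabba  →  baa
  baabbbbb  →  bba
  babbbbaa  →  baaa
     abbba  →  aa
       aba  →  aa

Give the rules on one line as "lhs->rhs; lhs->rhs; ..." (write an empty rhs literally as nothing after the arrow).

  | bbabbb => bbabb => bbab => bba
  | abaabba => aaabba => ababa => aaba => baa
  | baabbbbb => bbabbbb => bbabbb => bbabb => bbab => bba
  | babbbbaa => babbbaa => babbaa => babaa => baaa

aab->ba; ab->a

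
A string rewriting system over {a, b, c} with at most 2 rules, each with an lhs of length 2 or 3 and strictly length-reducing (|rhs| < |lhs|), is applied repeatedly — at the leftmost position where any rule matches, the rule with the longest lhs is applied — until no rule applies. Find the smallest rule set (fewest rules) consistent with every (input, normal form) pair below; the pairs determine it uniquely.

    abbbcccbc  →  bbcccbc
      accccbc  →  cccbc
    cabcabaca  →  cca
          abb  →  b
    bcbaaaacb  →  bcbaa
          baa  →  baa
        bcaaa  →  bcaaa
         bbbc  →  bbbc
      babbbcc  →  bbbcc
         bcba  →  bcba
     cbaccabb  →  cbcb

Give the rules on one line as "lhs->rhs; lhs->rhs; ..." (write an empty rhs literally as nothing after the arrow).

  | abbbcccbc => bbcccbc
  | accccbc => cccbc
  | cabcabaca => ccabaca => ccaca => cca
  | abb => b

ab->; ac->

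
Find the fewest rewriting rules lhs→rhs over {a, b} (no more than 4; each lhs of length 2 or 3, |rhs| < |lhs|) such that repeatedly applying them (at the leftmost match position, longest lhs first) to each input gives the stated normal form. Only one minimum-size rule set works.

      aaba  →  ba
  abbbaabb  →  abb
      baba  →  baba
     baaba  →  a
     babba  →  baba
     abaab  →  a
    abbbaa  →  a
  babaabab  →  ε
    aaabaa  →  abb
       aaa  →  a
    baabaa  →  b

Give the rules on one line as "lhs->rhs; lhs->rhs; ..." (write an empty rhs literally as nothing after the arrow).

aa->b; aaa->a; bba->ba; bbb->

  | aaba => bba => ba
  | abbbaabb => aaabb => abb
  | baba
  | baaba => bbba => a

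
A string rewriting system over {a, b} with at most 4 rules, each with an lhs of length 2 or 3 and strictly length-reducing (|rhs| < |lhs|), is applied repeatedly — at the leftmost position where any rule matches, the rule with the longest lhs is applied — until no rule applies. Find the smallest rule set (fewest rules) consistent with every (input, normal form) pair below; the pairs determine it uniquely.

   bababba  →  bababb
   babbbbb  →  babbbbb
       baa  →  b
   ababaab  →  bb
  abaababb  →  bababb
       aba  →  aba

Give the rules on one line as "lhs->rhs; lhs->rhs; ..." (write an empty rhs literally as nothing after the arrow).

aa->b; baa->aa; bba->bb

  | bababba => bababb
  | babbbbb
  | baa => aa => b
  | ababaab => abaaab => aaaab => baab => aab => bb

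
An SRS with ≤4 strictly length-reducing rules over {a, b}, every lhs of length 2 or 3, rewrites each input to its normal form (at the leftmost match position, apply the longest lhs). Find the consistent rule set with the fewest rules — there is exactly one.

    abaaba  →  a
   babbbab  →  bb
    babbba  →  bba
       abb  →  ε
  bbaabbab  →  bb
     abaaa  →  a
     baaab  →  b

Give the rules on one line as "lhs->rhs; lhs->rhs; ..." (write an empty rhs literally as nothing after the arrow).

aa->a; ab->; abb->

  | abaaba => aaba => aba => a
  | babbbab => bbab => bb
  | babbba => bba
  | abb => ε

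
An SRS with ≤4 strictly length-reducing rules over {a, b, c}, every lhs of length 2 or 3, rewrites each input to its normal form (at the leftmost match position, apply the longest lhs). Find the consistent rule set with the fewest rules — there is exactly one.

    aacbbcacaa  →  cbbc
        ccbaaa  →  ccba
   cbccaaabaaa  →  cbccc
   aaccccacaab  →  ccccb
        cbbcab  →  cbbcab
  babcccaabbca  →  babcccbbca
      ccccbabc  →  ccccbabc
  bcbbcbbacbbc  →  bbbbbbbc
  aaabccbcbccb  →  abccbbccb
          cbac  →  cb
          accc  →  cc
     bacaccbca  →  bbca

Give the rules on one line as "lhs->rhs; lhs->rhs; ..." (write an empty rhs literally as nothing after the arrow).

  | aacbbcacaa => cbbcacaa => cbbcaa => cbbc
  | ccbaaa => ccba
  | cbccaaabaaa => cbccabaaa => cbcccaa => cbccc
  | aaccccacaab => ccccacaab => ccccaab => ccccb

aa->; aba->c; ac->; bcb->bb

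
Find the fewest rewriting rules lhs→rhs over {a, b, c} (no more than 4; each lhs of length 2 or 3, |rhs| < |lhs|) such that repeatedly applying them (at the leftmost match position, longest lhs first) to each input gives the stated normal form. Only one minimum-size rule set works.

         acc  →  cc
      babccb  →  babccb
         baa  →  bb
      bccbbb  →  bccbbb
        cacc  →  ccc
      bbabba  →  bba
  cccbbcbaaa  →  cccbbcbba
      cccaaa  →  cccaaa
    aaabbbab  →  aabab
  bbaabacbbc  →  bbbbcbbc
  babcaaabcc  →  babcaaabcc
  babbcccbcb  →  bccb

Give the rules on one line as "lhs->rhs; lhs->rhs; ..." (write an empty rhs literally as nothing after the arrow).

  | acc => cc
  | babccb
  | baa => bb
  | bccbbb

abb->; ac->c; baa->bb; cbc->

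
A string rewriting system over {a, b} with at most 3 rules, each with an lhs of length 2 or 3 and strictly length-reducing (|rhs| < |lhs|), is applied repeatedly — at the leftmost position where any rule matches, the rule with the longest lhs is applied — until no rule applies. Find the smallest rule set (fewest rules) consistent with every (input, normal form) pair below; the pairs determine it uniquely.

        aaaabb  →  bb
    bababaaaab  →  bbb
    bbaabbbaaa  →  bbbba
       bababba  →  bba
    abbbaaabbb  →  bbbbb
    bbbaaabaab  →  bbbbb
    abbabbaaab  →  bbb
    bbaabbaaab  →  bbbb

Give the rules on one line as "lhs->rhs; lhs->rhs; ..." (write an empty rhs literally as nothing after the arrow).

  | aaaabb => baabb => baab => baa => bb
  | bababaaaab => babaaaab => baaaab => bbaab => bbaa => bbb
  | bbaabbbaaa => bbaabbaaa => bbaabaaa => bbaaaaa => bbbaaa => bbbba
  | bababba => babba => bba

aa->b; aab->aa; ab->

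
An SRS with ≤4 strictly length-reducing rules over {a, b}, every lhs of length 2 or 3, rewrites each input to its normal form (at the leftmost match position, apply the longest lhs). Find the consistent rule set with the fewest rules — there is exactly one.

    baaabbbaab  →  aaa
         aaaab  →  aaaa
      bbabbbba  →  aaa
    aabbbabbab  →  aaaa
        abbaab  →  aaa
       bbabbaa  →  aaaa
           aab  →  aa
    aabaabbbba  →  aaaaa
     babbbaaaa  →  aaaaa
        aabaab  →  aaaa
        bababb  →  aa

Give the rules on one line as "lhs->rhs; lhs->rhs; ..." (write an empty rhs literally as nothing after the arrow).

  | baaabbbaab => baabbbaab => babbbaab => bbbbaab => abbaab => abaab => aaab => aaa
  | aaaab => aaaa
  | bbabbbba => aabbbba => aabbba => aabba => aaba => aaa
  | aabbbabbab => aabbabbab => aababbab => aaabbab => aaabab => aaaab => aaaa

ab->a; ba->b; bb->a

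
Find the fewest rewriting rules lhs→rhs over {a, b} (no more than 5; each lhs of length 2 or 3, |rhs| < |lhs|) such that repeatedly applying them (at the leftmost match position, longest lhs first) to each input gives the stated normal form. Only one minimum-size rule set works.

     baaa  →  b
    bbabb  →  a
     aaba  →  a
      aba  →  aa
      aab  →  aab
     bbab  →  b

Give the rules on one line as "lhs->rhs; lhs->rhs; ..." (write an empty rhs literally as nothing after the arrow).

  | baaa => baa => ba => b
  | bbabb => bab => a
  | aaba => aaa => a
  | aba => aa

aaa->a; aba->aa; ba->b; bab->a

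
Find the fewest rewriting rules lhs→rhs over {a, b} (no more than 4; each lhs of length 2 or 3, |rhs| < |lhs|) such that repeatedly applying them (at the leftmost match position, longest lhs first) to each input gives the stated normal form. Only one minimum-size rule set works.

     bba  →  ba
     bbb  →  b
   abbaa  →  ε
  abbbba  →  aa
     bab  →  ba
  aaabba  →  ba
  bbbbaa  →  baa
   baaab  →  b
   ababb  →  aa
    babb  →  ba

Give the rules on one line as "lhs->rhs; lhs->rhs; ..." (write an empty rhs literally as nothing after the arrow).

aaa->; ab->a; bb->b

  | bba => ba
  | bbb => bb => b
  | abbaa => abaa => aaa => ε
  | abbbba => abbba => abba => aba => aa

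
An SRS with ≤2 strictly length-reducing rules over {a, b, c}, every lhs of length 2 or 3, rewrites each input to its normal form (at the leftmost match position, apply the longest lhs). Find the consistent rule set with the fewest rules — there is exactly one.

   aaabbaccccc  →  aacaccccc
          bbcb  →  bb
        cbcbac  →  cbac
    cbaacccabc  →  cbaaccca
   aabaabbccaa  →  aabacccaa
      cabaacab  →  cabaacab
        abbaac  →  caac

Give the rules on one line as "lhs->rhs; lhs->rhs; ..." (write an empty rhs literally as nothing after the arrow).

abb->c; bc->

  | aaabbaccccc => aacaccccc
  | bbcb => bb
  | cbcbac => cbac
  | cbaacccabc => cbaaccca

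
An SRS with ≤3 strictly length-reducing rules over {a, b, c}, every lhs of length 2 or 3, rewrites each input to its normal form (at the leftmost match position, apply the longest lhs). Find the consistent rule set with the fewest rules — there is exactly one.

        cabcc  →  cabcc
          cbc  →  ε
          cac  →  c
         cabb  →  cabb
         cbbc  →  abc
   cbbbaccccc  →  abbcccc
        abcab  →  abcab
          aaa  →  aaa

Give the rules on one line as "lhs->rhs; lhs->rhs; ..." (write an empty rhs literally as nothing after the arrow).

ac->; cb->a

  | cabcc
  | cbc => ac => ε
  | cac => c
  | cabb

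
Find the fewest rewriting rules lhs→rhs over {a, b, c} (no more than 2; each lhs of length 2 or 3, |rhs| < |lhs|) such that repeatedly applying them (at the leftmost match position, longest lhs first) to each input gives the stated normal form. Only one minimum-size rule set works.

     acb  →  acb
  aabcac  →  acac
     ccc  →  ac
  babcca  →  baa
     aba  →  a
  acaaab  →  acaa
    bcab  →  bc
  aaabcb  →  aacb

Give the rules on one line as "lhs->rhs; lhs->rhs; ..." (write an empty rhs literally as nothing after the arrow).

  | acb
  | aabcac => acac
  | ccc => ac
  | babcca => bcca => baa

ab->; cc->a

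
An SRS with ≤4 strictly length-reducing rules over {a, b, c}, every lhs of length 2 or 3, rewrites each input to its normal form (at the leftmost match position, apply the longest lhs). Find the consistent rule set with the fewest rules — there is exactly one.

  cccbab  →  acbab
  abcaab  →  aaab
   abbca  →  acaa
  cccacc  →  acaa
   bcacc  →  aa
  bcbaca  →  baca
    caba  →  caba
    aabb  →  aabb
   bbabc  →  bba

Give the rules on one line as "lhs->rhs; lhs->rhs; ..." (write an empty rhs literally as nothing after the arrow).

bbc->ca; bc->; cc->a

  | cccbab => acbab
  | abcaab => aaab
  | abbca => acaa
  | cccacc => acacc => acaa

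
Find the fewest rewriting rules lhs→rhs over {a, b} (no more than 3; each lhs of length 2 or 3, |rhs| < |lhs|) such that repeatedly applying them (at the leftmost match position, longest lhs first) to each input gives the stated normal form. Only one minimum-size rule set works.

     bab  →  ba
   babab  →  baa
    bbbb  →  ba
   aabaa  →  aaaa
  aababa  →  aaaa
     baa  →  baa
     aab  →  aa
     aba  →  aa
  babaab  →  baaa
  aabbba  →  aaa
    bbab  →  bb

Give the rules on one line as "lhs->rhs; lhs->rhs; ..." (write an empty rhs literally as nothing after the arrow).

ab->a; bba->b; bbb->ba

  | bab => ba
  | babab => baab => baa
  | bbbb => bab => ba
  | aabaa => aaaa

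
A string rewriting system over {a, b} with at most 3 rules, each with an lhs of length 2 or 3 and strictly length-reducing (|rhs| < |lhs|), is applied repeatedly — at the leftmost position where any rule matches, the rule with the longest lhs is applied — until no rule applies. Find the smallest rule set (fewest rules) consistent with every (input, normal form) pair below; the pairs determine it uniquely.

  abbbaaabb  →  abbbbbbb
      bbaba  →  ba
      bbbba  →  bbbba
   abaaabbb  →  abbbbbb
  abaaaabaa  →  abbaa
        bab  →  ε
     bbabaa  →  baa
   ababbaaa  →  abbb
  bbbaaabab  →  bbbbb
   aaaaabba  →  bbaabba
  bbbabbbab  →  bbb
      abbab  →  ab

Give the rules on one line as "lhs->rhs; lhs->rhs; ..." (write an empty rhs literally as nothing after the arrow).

aaa->bb; bab->

  | abbbaaabb => abbbbbbb
  | bbaba => ba
  | bbbba
  | abaaabbb => abbbbbb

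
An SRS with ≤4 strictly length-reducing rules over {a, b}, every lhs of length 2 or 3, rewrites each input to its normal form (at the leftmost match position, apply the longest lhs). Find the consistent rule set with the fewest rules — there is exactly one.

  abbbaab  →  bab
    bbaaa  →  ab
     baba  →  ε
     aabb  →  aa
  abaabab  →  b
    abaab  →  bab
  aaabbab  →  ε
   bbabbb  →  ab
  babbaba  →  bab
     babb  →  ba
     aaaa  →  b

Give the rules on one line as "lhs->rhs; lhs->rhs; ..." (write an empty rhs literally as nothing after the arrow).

aaa->ab; aba->b; bb->

  | abbbaab => abaab => bab
  | bbaaa => aaa => ab
  | baba => bb => ε
  | aabb => aa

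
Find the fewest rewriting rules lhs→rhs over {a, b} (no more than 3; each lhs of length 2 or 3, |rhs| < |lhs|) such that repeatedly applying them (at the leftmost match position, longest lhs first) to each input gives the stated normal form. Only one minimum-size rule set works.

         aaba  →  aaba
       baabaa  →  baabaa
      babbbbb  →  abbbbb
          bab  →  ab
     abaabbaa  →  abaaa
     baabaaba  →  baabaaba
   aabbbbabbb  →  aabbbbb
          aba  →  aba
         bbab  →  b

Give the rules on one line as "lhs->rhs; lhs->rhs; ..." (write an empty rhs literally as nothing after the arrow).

  | aaba
  | baabaa
  | babbbbb => abbbbb
  | bab => ab

bab->ab; bba->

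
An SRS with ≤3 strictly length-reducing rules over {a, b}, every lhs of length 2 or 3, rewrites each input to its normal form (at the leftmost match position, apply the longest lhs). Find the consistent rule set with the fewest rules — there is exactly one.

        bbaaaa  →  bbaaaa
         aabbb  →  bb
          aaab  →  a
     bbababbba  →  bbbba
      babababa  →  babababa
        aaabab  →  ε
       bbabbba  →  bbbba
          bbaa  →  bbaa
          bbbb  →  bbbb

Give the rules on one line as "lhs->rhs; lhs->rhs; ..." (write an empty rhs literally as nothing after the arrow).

aab->; abb->b

  | bbaaaa
  | aabbb => bb
  | aaab => a
  | bbababbba => bbabbba => bbbba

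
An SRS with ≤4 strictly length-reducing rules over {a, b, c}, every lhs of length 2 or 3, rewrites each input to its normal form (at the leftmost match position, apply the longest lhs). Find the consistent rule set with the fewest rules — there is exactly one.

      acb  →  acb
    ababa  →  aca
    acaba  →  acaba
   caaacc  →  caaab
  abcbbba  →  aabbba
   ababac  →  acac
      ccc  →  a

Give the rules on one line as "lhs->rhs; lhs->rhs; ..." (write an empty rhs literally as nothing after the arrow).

  | acb
  | ababa => aca
  | acaba
  | caaacc => caaab

bab->c; bc->a; cc->b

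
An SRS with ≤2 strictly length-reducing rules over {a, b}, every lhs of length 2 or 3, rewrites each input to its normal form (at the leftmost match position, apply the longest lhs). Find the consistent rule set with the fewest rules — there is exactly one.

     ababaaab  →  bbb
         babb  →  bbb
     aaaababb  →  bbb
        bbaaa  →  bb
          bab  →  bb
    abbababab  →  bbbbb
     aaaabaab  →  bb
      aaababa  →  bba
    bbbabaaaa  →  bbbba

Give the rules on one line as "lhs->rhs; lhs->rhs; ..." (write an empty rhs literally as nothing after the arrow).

aaa->; ab->b

  | ababaaab => babaaab => bbaaab => bbb
  | babb => bbb
  | aaaababb => ababb => babb => bbb
  | bbaaa => bb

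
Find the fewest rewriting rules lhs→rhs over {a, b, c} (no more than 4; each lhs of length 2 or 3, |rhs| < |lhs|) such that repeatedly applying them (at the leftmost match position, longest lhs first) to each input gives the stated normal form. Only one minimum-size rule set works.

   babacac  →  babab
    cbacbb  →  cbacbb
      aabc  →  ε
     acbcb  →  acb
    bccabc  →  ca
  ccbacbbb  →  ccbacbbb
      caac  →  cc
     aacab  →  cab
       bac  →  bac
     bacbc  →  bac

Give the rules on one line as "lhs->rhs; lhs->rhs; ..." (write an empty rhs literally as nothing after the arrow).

  | babacac => babab
  | cbacbb
  | aabc => bc => ε
  | acbcb => acb

aa->; bc->; cac->b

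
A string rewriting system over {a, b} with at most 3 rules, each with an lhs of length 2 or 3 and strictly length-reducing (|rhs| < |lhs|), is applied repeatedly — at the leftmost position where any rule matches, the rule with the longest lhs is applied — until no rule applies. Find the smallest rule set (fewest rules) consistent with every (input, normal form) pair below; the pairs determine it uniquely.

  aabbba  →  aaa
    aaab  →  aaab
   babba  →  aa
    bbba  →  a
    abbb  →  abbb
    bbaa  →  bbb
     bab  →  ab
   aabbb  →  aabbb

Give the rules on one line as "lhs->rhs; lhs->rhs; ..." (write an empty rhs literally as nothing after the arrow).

  | aabbba => aabba => aaba => aaa
  | aaab
  | babba => abba => aba => aa
  | bbba => bba => ba => a

ba->a; baa->bb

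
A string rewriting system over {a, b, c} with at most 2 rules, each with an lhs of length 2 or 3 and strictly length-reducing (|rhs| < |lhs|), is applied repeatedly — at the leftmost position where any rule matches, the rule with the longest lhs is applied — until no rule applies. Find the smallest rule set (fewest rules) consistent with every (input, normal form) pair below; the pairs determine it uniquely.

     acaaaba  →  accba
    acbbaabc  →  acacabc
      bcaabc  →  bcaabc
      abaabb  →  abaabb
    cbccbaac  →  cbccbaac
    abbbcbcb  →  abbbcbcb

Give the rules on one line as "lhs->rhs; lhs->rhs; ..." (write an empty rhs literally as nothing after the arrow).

aaa->c; bba->ac

  | acaaaba => accba
  | acbbaabc => acacabc
  | bcaabc
  | abaabb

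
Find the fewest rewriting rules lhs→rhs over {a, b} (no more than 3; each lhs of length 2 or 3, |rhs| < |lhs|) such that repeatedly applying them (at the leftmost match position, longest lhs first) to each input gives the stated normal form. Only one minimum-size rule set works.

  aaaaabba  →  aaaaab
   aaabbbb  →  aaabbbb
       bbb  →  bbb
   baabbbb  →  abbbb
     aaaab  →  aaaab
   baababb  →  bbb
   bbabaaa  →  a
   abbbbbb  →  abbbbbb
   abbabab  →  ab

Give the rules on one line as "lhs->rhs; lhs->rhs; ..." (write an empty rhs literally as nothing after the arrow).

aba->b; ba->; bab->ab

  | aaaaabba => aaaaab
  | aaabbbb
  | bbb
  | baabbbb => abbbb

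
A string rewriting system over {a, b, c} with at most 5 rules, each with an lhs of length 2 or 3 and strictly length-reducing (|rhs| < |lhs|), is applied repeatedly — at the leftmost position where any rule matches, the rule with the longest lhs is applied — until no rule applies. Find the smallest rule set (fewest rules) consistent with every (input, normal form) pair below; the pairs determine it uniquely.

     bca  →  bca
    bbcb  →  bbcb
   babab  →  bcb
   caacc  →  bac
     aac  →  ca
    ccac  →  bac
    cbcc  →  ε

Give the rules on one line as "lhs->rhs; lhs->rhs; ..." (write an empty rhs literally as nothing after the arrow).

aac->ca; aba->c; cbb->; cc->b

  | bca
  | bbcb
  | babab => bcb
  | caacc => ccac => bac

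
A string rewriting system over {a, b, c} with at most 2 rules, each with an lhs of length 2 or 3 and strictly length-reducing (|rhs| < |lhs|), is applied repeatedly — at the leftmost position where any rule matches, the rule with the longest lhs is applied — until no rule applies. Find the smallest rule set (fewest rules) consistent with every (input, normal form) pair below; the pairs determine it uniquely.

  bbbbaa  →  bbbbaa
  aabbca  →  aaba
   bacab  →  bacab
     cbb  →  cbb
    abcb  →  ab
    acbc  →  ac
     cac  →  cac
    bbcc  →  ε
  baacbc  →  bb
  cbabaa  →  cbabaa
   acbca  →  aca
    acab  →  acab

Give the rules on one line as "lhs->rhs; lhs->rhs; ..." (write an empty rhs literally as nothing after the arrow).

  | bbbbaa
  | aabbca => aaba
  | bacab
  | cbb

aac->b; bc->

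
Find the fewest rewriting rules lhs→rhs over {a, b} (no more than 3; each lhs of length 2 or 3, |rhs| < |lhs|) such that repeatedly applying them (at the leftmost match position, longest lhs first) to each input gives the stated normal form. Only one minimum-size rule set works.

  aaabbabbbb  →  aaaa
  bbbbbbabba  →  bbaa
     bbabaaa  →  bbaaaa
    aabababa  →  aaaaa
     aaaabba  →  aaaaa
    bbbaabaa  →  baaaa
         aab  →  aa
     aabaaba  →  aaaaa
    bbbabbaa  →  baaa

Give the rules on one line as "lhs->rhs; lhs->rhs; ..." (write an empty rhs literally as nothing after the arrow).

ab->a; bbb->b

  | aaabbabbbb => aaababbbb => aaaabbbb => aaaabbb => aaaabb => aaaab => aaaa
  | bbbbbbabba => bbbbabba => bbabba => bbaba => bbaa
  | bbabaaa => bbaaaa
  | aabababa => aaababa => aaaaba => aaaaa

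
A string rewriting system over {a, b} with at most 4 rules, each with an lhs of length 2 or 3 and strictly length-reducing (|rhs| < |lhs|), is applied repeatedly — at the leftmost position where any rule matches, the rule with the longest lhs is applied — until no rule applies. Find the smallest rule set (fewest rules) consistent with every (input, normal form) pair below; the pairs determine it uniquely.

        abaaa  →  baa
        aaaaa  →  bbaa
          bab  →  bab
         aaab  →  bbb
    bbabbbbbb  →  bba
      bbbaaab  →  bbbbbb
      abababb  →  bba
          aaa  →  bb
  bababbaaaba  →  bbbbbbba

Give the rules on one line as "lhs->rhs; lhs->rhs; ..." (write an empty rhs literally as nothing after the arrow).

  | abaaa => baa
  | aaaaa => bbaa
  | bab
  | aaab => bbb

aaa->bb; aba->b; abb->a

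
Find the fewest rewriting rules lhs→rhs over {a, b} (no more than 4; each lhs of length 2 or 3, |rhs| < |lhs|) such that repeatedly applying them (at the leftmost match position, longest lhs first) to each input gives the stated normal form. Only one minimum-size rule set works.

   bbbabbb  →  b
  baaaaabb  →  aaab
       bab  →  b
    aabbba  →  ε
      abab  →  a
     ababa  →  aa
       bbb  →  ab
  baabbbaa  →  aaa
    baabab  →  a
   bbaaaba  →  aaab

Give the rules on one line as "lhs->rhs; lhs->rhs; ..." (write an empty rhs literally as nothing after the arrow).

  | bbbabbb => ababbb => bbbb => abb => b
  | baaaaabb => aaaabb => aaab
  | bab => b
  | aabbba => abba => ba => ε

aba->b; abb->b; ba->; bb->a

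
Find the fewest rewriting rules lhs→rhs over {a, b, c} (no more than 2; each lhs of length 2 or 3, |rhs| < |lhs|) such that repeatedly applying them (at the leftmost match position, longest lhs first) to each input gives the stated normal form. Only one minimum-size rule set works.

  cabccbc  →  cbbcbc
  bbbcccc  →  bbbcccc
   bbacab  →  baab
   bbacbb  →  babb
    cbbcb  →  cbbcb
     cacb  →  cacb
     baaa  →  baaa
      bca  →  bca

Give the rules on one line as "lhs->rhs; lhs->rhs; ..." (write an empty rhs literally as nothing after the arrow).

abc->bb; bac->a

  | cabccbc => cbbcbc
  | bbbcccc
  | bbacab => baab
  | bbacbb => babb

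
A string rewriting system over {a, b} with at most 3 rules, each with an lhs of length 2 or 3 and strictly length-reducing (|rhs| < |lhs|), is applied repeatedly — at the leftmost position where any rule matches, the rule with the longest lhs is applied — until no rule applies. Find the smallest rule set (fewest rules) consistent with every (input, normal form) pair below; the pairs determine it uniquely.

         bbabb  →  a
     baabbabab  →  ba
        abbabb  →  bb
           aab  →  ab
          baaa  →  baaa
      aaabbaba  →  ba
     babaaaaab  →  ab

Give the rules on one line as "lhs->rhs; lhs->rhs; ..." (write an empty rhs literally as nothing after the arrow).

  | bbabb => bab => a
  | baabbabab => babbabab => ababab => bbab => ba
  | abbabb => abab => bb
  | aab => ab

aab->ab; aba->b; bab->a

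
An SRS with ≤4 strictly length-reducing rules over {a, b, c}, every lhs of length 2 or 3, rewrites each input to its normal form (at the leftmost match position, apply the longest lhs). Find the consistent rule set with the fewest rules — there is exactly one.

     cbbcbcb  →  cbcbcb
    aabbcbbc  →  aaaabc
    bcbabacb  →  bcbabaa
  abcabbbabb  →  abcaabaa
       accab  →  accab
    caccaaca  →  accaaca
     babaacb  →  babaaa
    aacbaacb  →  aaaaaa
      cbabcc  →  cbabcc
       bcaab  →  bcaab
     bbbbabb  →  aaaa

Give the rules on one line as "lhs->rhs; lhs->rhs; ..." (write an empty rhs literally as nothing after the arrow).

acb->aa; bb->a; cac->ac; cbb->cb

  | cbbcbcb => cbcbcb
  | aabbcbbc => aaacbbc => aaaabc
  | bcbabacb => bcbabaa
  | abcabbbabb => abcaababb => abcaabaa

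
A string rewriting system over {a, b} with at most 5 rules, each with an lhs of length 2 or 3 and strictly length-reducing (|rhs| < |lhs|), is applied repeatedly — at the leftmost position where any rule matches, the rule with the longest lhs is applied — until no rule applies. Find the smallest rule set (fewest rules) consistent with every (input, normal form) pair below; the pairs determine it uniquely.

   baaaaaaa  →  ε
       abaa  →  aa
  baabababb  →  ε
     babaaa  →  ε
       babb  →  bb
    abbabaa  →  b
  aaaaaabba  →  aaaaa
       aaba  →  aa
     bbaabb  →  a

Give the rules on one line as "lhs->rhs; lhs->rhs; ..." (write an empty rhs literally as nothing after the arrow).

  | baaaaaaa => baaaaa => baaa => ba => ε
  | abaa => aa
  | baabababb => bbababb => aababb => aabb => ab => ε
  | babaaa => baaa => ba => ε

ab->; ba->; baa->b; bba->aa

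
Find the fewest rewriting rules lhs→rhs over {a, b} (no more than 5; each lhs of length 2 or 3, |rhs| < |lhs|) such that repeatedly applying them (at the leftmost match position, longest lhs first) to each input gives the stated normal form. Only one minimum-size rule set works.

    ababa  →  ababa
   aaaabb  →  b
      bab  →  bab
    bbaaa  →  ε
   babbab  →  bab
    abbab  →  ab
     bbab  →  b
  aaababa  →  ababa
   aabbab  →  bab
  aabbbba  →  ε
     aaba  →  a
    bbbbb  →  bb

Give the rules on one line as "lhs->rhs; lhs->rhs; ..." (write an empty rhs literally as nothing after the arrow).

  | ababa
  | aaaabb => aabb => b
  | bab
  | bbaaa => aa => ε

aa->; aab->; bba->; bbb->bb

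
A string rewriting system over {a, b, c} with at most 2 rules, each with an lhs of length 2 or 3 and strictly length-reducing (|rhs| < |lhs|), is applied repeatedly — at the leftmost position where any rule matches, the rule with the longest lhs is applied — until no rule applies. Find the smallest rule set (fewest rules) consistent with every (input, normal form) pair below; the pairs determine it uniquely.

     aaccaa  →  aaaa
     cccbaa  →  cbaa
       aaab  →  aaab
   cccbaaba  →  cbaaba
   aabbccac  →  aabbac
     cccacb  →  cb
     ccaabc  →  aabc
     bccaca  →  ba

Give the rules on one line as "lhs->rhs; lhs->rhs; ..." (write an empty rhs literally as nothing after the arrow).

ca->; cc->

  | aaccaa => aaaa
  | cccbaa => cbaa
  | aaab
  | cccbaaba => cbaaba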